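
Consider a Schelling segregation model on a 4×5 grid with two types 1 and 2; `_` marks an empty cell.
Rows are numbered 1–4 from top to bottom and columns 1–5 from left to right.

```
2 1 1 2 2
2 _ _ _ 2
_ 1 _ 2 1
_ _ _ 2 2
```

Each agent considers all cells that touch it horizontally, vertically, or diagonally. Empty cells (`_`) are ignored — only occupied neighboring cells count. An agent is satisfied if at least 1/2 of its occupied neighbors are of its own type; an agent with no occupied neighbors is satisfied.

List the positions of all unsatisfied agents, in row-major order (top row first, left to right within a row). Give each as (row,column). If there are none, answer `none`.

Row 1: (1,1)2 1/2 satisfied · (1,2)1 1/3 not · (1,3)1 1/2 satisfied · (1,4)2 2/3 satisfied · (1,5)2 2/2 satisfied
Row 2: (2,1)2 1/3 not · (2,5)2 3/4 satisfied
Row 3: (3,2)1 0/1 not · (3,4)2 3/4 satisfied · (3,5)1 0/4 not
Row 4: (4,4)2 2/3 satisfied · (4,5)2 2/3 satisfied

(1,2), (2,1), (3,2), (3,5)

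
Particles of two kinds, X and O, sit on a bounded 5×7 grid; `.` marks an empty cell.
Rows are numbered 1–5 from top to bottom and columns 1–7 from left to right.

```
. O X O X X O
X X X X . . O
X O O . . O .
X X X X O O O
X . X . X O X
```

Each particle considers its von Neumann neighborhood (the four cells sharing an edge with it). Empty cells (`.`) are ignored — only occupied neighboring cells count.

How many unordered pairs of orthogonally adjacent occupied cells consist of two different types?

Scan each occupied cell's neighbors to the right and below so each pair is counted once.
Row 1: O(1,2)–X(1,3)≠ O(1,2)–X(2,2)≠ X(1,3)–O(1,4)≠ X(1,3)–X(2,3)= O(1,4)–X(1,5)≠ O(1,4)–X(2,4)≠ X(1,5)–X(1,6)= X(1,6)–O(1,7)≠ O(1,7)–O(2,7)=  → 6/9 unlike.
Row 2: X(2,1)–X(2,2)= X(2,1)–X(3,1)= X(2,2)–X(2,3)= X(2,2)–O(3,2)≠ X(2,3)–X(2,4)= X(2,3)–O(3,3)≠  → 2/6 unlike.
Row 3: X(3,1)–O(3,2)≠ X(3,1)–X(4,1)= O(3,2)–O(3,3)= O(3,2)–X(4,2)≠ O(3,3)–X(4,3)≠ O(3,6)–O(4,6)=  → 3/6 unlike.
Row 4: X(4,1)–X(4,2)= X(4,1)–X(5,1)= X(4,2)–X(4,3)= X(4,3)–X(4,4)= X(4,3)–X(5,3)= X(4,4)–O(4,5)≠ O(4,5)–O(4,6)= O(4,5)–X(5,5)≠ O(4,6)–O(4,7)= O(4,6)–O(5,6)= O(4,7)–X(5,7)≠  → 3/11 unlike.
Row 5: X(5,5)–O(5,6)≠ O(5,6)–X(5,7)≠  → 2/2 unlike.
Total adjacent occupied pairs: 34; unlike-type pairs: 16.

16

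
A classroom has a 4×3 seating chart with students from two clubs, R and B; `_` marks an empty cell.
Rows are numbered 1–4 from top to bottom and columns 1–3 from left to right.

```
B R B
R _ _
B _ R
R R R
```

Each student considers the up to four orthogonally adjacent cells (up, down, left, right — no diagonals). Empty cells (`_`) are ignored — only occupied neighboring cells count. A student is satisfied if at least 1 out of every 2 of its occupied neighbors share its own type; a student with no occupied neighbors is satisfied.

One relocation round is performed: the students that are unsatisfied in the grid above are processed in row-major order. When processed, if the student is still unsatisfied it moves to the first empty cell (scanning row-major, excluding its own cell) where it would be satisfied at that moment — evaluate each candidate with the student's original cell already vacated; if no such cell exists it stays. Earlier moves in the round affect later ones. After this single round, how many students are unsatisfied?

Initially unsatisfied (in order): (1,1), (1,2), (1,3), (2,1), (3,1).
  (1,1) → (2,3).
  (1,2) → (1,1).
  (1,3): now satisfied by earlier moves; stays.
  (2,1): now satisfied by earlier moves; stays.
  (3,1) → (1,2).
Resulting grid:
R B B
R _ B
_ _ R
R R R
All satisfied now.

0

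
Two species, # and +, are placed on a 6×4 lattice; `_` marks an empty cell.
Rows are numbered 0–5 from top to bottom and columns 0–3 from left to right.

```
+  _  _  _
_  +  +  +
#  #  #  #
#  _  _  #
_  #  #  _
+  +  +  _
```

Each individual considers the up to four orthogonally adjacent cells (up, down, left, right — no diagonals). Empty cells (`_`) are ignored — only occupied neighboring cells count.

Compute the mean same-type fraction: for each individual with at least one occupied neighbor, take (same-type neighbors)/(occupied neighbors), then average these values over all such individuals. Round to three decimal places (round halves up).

Row 0: (0,0)+ — no occupied neighbors
Row 1: (1,1)+ 1/2 · (1,2)+ 2/3 · (1,3)+ 1/2
Row 2: (2,0)# 2/2 · (2,1)# 2/3 · (2,2)# 2/3 · (2,3)# 2/3
Row 3: (3,0)# 1/1 · (3,3)# 1/1
Row 4: (4,1)# 1/2 · (4,2)# 1/2
Row 5: (5,0)+ 1/1 · (5,1)+ 2/3 · (5,2)+ 1/2
Sum over 14 individuals: 1/2 + 2/3 + 1/2 + 2/2 + 2/3 + 2/3 + 2/3 + 1/1 + 1/1 + 1/2 + 1/2 + 1/1 + 2/3 + 1/2 = 59/6; mean = 59/6 ÷ 14 = 59/84 = 0.702380… → 0.702.

0.702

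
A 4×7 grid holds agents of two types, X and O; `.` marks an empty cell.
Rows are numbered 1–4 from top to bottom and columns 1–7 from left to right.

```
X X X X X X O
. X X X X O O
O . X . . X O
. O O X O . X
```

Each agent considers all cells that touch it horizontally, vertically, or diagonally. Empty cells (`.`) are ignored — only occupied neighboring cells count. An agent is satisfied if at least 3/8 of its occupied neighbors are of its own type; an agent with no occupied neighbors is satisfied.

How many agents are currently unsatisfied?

Row 1: (1,1)X 2/2 ✓ · (1,2)X 4/4 ✓ · (1,3)X 5/5 ✓ · (1,4)X 5/5 ✓ · (1,5)X 4/5 ✓ · (1,6)X 2/5 ✓ · (1,7)O 2/3 ✓
Row 2: (2,2)X 5/6 ✓ · (2,3)X 6/6 ✓ · (2,4)X 6/6 ✓ · (2,5)X 5/6 ✓ · (2,6)O 3/7 ✓ · (2,7)O 3/5 ✓
Row 3: (3,1)O 1/2 ✓ · (3,3)X 4/6 ✓ · (3,6)X 2/6 ✗ · (3,7)O 2/4 ✓
Row 4: (4,2)O 2/3 ✓ · (4,3)O 1/3 ✗ · (4,4)X 1/3 ✗ · (4,5)O 0/2 ✗ · (4,7)X 1/2 ✓
Unsatisfied: (3,6), (4,3), (4,4), (4,5) — 4 in total.

4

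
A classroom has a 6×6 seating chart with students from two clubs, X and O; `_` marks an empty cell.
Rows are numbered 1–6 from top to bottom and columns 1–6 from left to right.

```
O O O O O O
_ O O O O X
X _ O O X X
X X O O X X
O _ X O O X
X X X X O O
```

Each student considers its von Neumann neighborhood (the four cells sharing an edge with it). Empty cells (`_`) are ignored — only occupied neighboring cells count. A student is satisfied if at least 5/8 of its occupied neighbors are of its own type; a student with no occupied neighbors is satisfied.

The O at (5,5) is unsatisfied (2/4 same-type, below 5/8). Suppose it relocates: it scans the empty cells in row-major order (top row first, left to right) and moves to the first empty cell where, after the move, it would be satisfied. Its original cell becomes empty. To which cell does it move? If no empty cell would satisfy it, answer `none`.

Vacating (5,5). Empty cells in order:
  (2,1): 2/3 same-type → satisfied — stop here.

(2,1)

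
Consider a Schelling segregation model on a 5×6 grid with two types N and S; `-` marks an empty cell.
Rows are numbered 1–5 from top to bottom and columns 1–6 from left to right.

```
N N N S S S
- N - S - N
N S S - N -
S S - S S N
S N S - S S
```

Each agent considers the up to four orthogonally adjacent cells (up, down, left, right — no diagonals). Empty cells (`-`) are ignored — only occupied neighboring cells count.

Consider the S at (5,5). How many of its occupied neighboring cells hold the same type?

Occupied neighbors of (5,5): (4,5)=S, (5,6)=S.
Same type (S): 2 of 2.

2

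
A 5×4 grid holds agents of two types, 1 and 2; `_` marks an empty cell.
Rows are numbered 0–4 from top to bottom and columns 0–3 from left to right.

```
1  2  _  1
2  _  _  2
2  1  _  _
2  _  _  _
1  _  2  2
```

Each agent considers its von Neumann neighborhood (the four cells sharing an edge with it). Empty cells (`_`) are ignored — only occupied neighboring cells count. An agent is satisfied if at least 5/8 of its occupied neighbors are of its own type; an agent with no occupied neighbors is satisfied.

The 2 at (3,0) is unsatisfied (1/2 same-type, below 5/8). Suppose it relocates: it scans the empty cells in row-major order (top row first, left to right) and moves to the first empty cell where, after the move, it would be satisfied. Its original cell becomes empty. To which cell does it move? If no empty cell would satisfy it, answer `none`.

Vacating (3,0). Empty cells in order:
  (0,2): 1/2 same-type → still unsatisfied.
  (1,1): 2/3 same-type → satisfied — stop here.

(1,1)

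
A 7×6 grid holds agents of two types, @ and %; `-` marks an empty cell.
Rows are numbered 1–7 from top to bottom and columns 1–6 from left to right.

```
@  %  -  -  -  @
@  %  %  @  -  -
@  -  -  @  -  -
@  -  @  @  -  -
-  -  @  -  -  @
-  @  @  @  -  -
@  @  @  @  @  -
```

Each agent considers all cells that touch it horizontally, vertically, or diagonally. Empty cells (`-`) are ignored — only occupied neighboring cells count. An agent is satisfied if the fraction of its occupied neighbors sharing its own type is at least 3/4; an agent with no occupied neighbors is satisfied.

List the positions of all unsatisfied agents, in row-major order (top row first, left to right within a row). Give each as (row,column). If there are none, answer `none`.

(1,1), (1,2), (2,1), (2,2), (2,3), (2,4), (3,1)

(1,1)@ 1/3 not
(1,2)% 2/4 not
(1,6)@ 0/0 satisfied
(2,1)@ 2/4 not
(2,2)% 2/5 not
(2,3)% 2/4 not
(2,4)@ 1/2 not
(3,1)@ 2/3 not
(3,4)@ 3/4 satisfied
(4,1)@ 1/1 satisfied
(4,3)@ 3/3 satisfied
(4,4)@ 3/3 satisfied
(5,3)@ 5/5 satisfied
(5,6)@ 0/0 satisfied
(6,2)@ 5/5 satisfied
(6,3)@ 6/6 satisfied
(6,4)@ 5/5 satisfied
(7,1)@ 2/2 satisfied
(7,2)@ 4/4 satisfied
(7,3)@ 5/5 satisfied
(7,4)@ 4/4 satisfied
(7,5)@ 2/2 satisfied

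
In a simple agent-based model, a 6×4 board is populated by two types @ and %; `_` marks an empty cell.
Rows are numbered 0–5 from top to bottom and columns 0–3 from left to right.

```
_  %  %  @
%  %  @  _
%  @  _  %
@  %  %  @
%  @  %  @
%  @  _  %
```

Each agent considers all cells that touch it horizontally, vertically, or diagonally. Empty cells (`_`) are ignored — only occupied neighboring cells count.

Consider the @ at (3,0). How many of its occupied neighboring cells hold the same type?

2

Occupied neighbors of (3,0): (2,0)=%, (2,1)=@, (3,1)=%, (4,0)=%, (4,1)=@.
Same type (@): 2 of 5.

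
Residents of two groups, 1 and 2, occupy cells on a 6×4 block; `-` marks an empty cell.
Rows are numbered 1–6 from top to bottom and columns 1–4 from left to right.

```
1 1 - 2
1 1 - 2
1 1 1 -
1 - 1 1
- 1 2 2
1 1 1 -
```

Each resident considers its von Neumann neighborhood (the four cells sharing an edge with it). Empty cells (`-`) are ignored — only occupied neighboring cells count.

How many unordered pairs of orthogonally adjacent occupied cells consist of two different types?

Scan each occupied cell's neighbors to the right and below so each pair is counted once.
Row 1: 1(1,1)–1(1,2)= 1(1,1)–1(2,1)= 1(1,2)–1(2,2)= 2(1,4)–2(2,4)=  → 0/4 unlike.
Row 2: 1(2,1)–1(2,2)= 1(2,1)–1(3,1)= 1(2,2)–1(3,2)=  → 0/3 unlike.
Row 3: 1(3,1)–1(3,2)= 1(3,1)–1(4,1)= 1(3,2)–1(3,3)= 1(3,3)–1(4,3)=  → 0/4 unlike.
Row 4: 1(4,3)–1(4,4)= 1(4,3)–2(5,3)≠ 1(4,4)–2(5,4)≠  → 2/3 unlike.
Row 5: 1(5,2)–2(5,3)≠ 1(5,2)–1(6,2)= 2(5,3)–2(5,4)= 2(5,3)–1(6,3)≠  → 2/4 unlike.
Row 6: 1(6,1)–1(6,2)= 1(6,2)–1(6,3)=  → 0/2 unlike.
Total adjacent occupied pairs: 20; unlike-type pairs: 4.

4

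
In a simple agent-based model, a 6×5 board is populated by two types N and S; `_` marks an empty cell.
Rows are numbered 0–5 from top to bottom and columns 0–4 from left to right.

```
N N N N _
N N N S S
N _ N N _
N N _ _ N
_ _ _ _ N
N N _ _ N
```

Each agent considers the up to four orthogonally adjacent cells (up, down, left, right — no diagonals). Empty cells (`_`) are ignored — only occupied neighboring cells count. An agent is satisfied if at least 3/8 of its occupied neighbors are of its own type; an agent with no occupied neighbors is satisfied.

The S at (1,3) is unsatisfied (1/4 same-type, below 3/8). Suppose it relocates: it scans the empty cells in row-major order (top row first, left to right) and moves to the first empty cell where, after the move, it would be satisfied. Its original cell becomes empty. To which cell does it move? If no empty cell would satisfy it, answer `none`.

Vacating (1,3). Empty cells in order:
  (0,4): 1/2 same-type → satisfied — stop here.

(0,4)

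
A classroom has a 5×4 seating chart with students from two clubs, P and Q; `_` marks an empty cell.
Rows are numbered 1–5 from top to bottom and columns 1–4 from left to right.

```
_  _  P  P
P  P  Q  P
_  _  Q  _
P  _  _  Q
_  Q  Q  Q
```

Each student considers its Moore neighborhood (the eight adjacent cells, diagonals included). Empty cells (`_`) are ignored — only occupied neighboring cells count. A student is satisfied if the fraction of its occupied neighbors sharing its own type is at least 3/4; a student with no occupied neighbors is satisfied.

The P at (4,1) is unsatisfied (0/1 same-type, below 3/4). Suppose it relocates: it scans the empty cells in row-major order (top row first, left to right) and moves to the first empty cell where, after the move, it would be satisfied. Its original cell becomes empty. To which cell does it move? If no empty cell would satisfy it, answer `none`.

Vacating (4,1). Empty cells in order:
  (1,1): 2/2 same-type → satisfied — stop here.

(1,1)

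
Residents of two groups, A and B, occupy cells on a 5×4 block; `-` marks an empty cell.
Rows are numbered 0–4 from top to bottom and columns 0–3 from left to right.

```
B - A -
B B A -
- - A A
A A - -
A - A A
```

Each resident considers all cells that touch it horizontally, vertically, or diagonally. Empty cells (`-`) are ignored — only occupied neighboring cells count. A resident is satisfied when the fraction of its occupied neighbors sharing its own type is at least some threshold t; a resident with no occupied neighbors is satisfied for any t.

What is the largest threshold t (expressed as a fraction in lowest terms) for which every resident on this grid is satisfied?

Row 0: (0,0)B 2/2 · (0,2)A 1/2
Row 1: (1,0)B 2/2 · (1,1)B 2/5 · (1,2)A 3/4
Row 2: (2,2)A 3/4 · (2,3)A 2/2
Row 3: (3,0)A 2/2 · (3,1)A 4/4
Row 4: (4,0)A 2/2 · (4,2)A 2/2 · (4,3)A 1/1
The smallest same-type fraction is 2/5 at (1,1), which reduces to 2/5. Any threshold above that leaves this resident unsatisfied.

2/5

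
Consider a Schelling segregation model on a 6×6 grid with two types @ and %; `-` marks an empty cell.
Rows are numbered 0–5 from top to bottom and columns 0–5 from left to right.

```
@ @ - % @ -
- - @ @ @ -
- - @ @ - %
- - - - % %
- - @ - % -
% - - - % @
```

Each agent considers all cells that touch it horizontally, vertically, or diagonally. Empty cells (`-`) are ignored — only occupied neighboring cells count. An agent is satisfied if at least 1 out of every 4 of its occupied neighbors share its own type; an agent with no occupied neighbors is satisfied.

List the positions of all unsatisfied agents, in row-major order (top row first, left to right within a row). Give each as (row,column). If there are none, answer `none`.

(0,3), (5,5)

(0,0)@ 1/1 ✓
(0,1)@ 2/2 ✓
(0,3)% 0/4 ✗
(0,4)@ 2/3 ✓
(1,2)@ 4/5 ✓
(1,3)@ 5/6 ✓
(1,4)@ 3/5 ✓
(2,2)@ 3/3 ✓
(2,3)@ 4/5 ✓
(2,5)% 2/3 ✓
(3,4)% 3/4 ✓
(3,5)% 3/3 ✓
(4,2)@ 0/0 ✓
(4,4)% 3/4 ✓
(5,0)% 0/0 ✓
(5,4)% 1/2 ✓
(5,5)@ 0/2 ✗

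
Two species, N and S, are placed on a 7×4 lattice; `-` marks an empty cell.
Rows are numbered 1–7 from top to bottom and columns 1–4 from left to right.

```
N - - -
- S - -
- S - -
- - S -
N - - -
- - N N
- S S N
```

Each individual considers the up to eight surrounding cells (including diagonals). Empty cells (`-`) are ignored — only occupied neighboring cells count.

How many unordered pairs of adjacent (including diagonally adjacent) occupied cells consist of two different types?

5

Scan each occupied cell's neighbors to the right and below (and the two forward diagonals) so each pair is counted once.
From row 1: 1 unlike of 1 pairs (running 1/1).
From row 2: 0 unlike of 1 pairs (running 1/2).
From row 3: 0 unlike of 1 pairs (running 1/3).
From row 6: 3 unlike of 6 pairs (running 4/9).
From row 7: 1 unlike of 2 pairs (running 5/11).
Total adjacent occupied pairs: 11; unlike-type pairs: 5.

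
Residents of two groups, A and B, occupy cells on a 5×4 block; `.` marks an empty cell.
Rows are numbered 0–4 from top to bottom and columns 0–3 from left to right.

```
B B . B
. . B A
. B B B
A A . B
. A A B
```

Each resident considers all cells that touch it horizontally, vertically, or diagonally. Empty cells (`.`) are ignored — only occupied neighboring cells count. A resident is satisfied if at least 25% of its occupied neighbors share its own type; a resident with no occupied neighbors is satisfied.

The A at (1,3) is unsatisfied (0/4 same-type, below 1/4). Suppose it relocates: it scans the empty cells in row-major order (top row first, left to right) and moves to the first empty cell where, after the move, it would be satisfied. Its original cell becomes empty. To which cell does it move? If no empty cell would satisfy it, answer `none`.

Vacating (1,3). Empty cells in order:
  (0,2): 0/3 same-type → still unsatisfied.
  (1,0): 0/3 same-type → still unsatisfied.
  (1,1): 0/5 same-type → still unsatisfied.
  (2,0): 2/3 same-type → satisfied — stop here.

(2,0)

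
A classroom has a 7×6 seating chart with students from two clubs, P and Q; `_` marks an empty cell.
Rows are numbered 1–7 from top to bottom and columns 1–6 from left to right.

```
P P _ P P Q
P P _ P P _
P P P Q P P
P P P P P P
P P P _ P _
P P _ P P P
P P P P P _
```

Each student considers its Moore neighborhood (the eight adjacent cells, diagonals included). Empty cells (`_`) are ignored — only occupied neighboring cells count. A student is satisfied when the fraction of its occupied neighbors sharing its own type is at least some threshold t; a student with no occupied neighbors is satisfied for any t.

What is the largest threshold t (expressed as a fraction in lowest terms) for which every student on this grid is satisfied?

Row 1: (1,1)P 3/3 · (1,2)P 3/3 · (1,4)P 3/3 · (1,5)P 3/4 · (1,6)Q 0/2
Row 2: (2,1)P 5/5 · (2,2)P 6/6 · (2,4)P 5/6 · (2,5)P 5/7
Row 3: (3,1)P 5/5 · (3,2)P 7/7 · (3,3)P 6/7 · (3,4)Q 0/7 · (3,5)P 6/7 · (3,6)P 4/4
Row 4: (4,1)P 5/5 · (4,2)P 8/8 · (4,3)P 6/7 · (4,4)P 6/7 · (4,5)P 5/6 · (4,6)P 4/4
Row 5: (5,1)P 5/5 · (5,2)P 7/7 · (5,3)P 6/6 · (5,5)P 6/6
Row 6: (6,1)P 5/5 · (6,2)P 7/7 · (6,4)P 6/6 · (6,5)P 5/5 · (6,6)P 3/3
Row 7: (7,1)P 3/3 · (7,2)P 4/4 · (7,3)P 4/4 · (7,4)P 4/4 · (7,5)P 4/4
The smallest same-type fraction is 0/2 at (1,6), which reduces to 0/1. Any threshold above that leaves this student unsatisfied.

0/1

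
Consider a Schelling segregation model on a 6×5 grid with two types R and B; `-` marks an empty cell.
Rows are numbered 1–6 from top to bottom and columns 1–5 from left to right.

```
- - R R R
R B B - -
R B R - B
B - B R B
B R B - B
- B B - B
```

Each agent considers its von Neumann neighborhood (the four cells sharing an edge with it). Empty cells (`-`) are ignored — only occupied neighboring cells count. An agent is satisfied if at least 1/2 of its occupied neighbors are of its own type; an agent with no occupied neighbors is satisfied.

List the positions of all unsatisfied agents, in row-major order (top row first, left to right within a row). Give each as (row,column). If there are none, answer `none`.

(2,3), (3,1), (3,2), (3,3), (4,3), (4,4), (5,2)

Row 1: (1,3)R 1/2 ok · (1,4)R 2/2 ok · (1,5)R 1/1 ok
Row 2: (2,1)R 1/2 ok · (2,2)B 2/3 ok · (2,3)B 1/3 unhappy
Row 3: (3,1)R 1/3 unhappy · (3,2)B 1/3 unhappy · (3,3)R 0/3 unhappy · (3,5)B 1/1 ok
Row 4: (4,1)B 1/2 ok · (4,3)B 1/3 unhappy · (4,4)R 0/2 unhappy · (4,5)B 2/3 ok
Row 5: (5,1)B 1/2 ok · (5,2)R 0/3 unhappy · (5,3)B 2/3 ok · (5,5)B 2/2 ok
Row 6: (6,2)B 1/2 ok · (6,3)B 2/2 ok · (6,5)B 1/1 ok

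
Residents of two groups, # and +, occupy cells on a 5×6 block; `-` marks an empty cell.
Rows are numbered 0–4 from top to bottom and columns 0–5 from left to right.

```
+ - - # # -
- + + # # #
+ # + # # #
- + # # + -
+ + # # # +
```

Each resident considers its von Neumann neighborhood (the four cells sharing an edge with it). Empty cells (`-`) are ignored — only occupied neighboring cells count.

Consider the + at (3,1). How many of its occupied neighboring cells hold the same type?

Occupied neighbors of (3,1): (2,1)=#, (4,1)=+, (3,2)=#.
Same type (+): 1 of 3.

1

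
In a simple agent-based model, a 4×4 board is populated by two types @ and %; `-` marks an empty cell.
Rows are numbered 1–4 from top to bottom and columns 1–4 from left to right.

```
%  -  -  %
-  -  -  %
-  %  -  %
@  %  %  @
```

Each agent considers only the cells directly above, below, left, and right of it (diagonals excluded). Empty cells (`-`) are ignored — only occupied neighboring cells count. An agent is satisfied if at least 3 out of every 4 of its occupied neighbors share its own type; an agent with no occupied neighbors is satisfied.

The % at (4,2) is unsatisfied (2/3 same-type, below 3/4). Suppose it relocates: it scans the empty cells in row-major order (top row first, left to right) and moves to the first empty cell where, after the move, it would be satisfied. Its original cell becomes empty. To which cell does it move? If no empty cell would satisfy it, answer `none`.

(1,2)

Vacating (4,2). Empty cells in order:
  (1,2): 1/1 same-type → satisfied — stop here.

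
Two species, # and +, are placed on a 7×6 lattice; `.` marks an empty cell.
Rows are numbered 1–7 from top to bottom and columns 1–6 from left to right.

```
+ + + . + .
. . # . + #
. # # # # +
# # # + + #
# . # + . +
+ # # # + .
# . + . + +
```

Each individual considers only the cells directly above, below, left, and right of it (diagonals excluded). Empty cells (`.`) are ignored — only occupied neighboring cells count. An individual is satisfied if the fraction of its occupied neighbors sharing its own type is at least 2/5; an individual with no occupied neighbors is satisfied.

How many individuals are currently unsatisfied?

12

(1,1)+ 1/1 ok
(1,2)+ 2/2 ok
(1,3)+ 1/2 ok
(1,5)+ 1/1 ok
(2,3)# 1/2 ok
(2,5)+ 1/3 unhappy
(2,6)# 0/2 unhappy
(3,2)# 2/2 ok
(3,3)# 4/4 ok
(3,4)# 2/3 ok
(3,5)# 1/4 unhappy
(3,6)+ 0/3 unhappy
(4,1)# 2/2 ok
(4,2)# 3/3 ok
(4,3)# 3/4 ok
(4,4)+ 2/4 ok
(4,5)+ 1/3 unhappy
(4,6)# 0/3 unhappy
(5,1)# 1/2 ok
(5,3)# 2/3 ok
(5,4)+ 1/3 unhappy
(5,6)+ 0/1 unhappy
(6,1)+ 0/3 unhappy
(6,2)# 1/2 ok
(6,3)# 3/4 ok
(6,4)# 1/3 unhappy
(6,5)+ 1/2 ok
(7,1)# 0/1 unhappy
(7,3)+ 0/1 unhappy
(7,5)+ 2/2 ok
(7,6)+ 1/1 ok
Unsatisfied: (2,5), (2,6), (3,5), (3,6), (4,5), (4,6), (5,4), (5,6), (6,1), (6,4), (7,1), (7,3) — 12 in total.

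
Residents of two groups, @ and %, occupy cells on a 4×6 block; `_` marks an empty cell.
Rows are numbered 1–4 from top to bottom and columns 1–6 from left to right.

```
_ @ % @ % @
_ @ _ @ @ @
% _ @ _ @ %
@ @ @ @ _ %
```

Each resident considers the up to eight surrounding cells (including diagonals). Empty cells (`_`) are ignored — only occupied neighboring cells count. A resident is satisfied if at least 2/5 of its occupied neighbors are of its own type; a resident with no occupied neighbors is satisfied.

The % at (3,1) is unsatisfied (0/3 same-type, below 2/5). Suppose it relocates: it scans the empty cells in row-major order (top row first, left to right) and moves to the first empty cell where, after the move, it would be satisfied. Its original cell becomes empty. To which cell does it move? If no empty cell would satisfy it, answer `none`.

Vacating (3,1). Empty cells in order:
  (1,1): 0/2 same-type → still unsatisfied.
  (2,1): 0/2 same-type → still unsatisfied.
  (2,3): 1/6 same-type → still unsatisfied.
  (3,2): 0/5 same-type → still unsatisfied.
  (3,4): 0/6 same-type → still unsatisfied.
  (4,5): 2/4 same-type → satisfied — stop here.

(4,5)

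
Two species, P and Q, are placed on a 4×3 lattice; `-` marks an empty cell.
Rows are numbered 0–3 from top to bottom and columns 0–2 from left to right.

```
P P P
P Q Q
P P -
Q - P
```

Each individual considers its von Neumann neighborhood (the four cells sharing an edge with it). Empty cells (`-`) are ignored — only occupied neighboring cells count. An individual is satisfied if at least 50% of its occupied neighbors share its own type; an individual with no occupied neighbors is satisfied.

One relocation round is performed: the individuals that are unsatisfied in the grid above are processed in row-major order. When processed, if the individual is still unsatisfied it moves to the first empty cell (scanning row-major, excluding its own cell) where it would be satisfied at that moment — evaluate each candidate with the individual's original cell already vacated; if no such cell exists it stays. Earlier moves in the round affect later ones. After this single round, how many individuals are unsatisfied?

2

Initially unsatisfied (in order): (1,1), (3,0).
  (1,1): no empty cell satisfies it; stays.
  (3,0): no empty cell satisfies it; stays.
Resulting grid:
P P P
P Q Q
P P -
Q - P
Unsatisfied now: (1,1), (3,0).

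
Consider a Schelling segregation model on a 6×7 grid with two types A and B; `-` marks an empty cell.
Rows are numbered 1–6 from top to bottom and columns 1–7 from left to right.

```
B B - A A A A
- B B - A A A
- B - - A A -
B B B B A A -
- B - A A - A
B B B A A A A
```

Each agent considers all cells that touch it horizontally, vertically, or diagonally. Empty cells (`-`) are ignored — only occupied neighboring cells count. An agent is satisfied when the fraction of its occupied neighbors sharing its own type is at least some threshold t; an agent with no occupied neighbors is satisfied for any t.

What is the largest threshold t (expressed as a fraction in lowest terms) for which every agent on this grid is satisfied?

Row 1: (1,1)B 2/2 · (1,2)B 3/3 · (1,4)A 2/3 · (1,5)A 4/4 · (1,6)A 5/5 · (1,7)A 3/3
Row 2: (2,2)B 4/4 · (2,3)B 3/4 · (2,5)A 6/6 · (2,6)A 7/7 · (2,7)A 4/4
Row 3: (3,2)B 5/5 · (3,5)A 5/6 · (3,6)A 6/6
Row 4: (4,1)B 3/3 · (4,2)B 4/4 · (4,3)B 4/5 · (4,4)B 1/5 · (4,5)A 5/6 · (4,6)A 5/5
Row 5: (5,2)B 6/6 · (5,4)A 4/7 · (5,5)A 6/7 · (5,7)A 3/3
Row 6: (6,1)B 2/2 · (6,2)B 3/3 · (6,3)B 2/4 · (6,4)A 3/4 · (6,5)A 4/4 · (6,6)A 4/4 · (6,7)A 2/2
The smallest same-type fraction is 1/5 at (4,4), which reduces to 1/5. Any threshold above that leaves this agent unsatisfied.

1/5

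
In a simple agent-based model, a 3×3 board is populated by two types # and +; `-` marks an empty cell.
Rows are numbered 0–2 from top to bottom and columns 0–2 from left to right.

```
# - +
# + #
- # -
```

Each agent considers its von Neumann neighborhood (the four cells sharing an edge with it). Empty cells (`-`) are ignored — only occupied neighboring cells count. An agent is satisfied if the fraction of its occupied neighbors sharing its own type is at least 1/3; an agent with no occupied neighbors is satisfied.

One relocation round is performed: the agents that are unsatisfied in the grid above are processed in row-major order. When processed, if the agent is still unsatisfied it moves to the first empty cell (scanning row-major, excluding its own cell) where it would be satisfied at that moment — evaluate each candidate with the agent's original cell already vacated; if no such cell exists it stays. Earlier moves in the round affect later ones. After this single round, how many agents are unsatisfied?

0

Initially unsatisfied (in order): (0,2), (1,1), (1,2), (2,1).
  (0,2) → (0,1).
  (1,1) → (0,2).
  (1,2) → (1,1).
  (2,1): now satisfied by earlier moves; stays.
Resulting grid:
# + +
# # -
- # -
All satisfied now.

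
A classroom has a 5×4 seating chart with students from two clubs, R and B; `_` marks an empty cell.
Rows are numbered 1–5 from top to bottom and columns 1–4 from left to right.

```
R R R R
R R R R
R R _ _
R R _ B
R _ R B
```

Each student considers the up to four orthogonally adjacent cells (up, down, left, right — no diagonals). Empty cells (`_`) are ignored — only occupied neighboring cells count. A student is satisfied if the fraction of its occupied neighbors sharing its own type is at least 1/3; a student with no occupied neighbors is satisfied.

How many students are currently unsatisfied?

(1,1)R 2/2 ✓
(1,2)R 3/3 ✓
(1,3)R 3/3 ✓
(1,4)R 2/2 ✓
(2,1)R 3/3 ✓
(2,2)R 4/4 ✓
(2,3)R 3/3 ✓
(2,4)R 2/2 ✓
(3,1)R 3/3 ✓
(3,2)R 3/3 ✓
(4,1)R 3/3 ✓
(4,2)R 2/2 ✓
(4,4)B 1/1 ✓
(5,1)R 1/1 ✓
(5,3)R 0/1 ✗
(5,4)B 1/2 ✓
Unsatisfied: (5,3) — 1 in total.

1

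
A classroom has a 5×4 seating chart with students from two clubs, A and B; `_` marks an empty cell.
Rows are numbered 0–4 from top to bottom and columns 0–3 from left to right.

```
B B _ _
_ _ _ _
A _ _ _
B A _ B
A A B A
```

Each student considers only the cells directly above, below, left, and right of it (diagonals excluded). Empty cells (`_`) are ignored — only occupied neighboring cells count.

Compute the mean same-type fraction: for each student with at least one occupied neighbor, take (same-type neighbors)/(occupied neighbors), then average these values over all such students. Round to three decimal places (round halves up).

Row 0: (0,0)B 1/1 · (0,1)B 1/1
Row 2: (2,0)A 0/1
Row 3: (3,0)B 0/3 · (3,1)A 1/2 · (3,3)B 0/1
Row 4: (4,0)A 1/2 · (4,1)A 2/3 · (4,2)B 0/2 · (4,3)A 0/2
Sum over 10 students: 1/1 + 1/1 + 0/1 + 0/3 + 1/2 + 0/1 + 1/2 + 2/3 + 0/2 + 0/2 = 11/3; mean = 11/3 ÷ 10 = 11/30 = 0.366666… → 0.367.

0.367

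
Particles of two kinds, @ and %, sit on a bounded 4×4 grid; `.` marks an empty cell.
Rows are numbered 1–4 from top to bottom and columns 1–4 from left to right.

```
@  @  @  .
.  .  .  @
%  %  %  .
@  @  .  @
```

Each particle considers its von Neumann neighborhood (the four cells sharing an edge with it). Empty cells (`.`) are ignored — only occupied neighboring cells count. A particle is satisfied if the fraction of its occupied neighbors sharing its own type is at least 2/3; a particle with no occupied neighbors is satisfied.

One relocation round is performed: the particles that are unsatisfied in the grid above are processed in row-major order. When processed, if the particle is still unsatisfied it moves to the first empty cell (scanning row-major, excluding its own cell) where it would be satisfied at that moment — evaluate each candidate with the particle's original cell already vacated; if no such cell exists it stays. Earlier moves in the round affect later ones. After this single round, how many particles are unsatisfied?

Initially unsatisfied (in order): (3,1), (4,1), (4,2).
  (3,1): no empty cell satisfies it; stays.
  (4,1) → (1,4).
  (4,2) → (2,3).
Resulting grid:
@ @ @ @
. . @ @
% % % .
. . . @
Unsatisfied now: (3,3).

1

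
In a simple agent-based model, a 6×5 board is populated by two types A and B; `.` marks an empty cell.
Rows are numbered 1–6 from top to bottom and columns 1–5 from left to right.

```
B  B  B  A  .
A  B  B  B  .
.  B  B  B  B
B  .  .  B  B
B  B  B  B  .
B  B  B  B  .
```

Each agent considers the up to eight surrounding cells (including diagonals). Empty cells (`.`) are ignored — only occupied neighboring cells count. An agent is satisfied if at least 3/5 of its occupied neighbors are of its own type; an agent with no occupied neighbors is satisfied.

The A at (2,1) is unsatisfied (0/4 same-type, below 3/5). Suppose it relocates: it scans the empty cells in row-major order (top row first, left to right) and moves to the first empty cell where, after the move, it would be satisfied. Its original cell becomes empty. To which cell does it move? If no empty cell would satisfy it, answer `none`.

none

Vacating (2,1). Empty cells in order:
  (1,5): 1/2 same-type → still unsatisfied.
  (2,5): 1/4 same-type → still unsatisfied.
  (3,1): 0/3 same-type → still unsatisfied.
  (4,2): 0/6 same-type → still unsatisfied.
  (4,3): 0/7 same-type → still unsatisfied.
  (5,5): 0/4 same-type → still unsatisfied.
  (6,5): 0/2 same-type → still unsatisfied.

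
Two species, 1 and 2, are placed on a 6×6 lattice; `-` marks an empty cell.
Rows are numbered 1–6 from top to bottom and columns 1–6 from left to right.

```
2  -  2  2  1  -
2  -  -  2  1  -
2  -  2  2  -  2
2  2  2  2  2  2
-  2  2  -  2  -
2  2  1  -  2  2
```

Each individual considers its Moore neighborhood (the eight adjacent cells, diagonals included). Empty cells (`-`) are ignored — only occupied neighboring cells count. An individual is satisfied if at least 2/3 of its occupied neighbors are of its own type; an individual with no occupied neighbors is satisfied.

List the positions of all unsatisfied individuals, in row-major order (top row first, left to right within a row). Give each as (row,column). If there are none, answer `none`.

(1,4), (1,5), (2,5), (6,3)

(1,1)2 1/1 ok
(1,3)2 2/2 ok
(1,4)2 2/4 unhappy
(1,5)1 1/3 unhappy
(2,1)2 2/2 ok
(2,4)2 4/6 ok
(2,5)1 1/5 unhappy
(3,1)2 3/3 ok
(3,3)2 5/5 ok
(3,4)2 5/6 ok
(3,6)2 2/3 ok
(4,1)2 3/3 ok
(4,2)2 6/6 ok
(4,3)2 6/6 ok
(4,4)2 6/6 ok
(4,5)2 5/5 ok
(4,6)2 3/3 ok
(5,2)2 6/7 ok
(5,3)2 5/6 ok
(5,5)2 5/5 ok
(6,1)2 2/2 ok
(6,2)2 3/4 ok
(6,3)1 0/3 unhappy
(6,5)2 2/2 ok
(6,6)2 2/2 ok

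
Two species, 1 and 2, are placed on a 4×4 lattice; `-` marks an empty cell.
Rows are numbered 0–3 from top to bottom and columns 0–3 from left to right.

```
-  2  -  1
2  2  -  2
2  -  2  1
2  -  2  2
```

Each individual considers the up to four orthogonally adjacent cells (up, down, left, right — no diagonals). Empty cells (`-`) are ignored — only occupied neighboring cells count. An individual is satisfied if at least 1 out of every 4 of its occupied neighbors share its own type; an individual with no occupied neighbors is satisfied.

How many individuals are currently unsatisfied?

3

(0,1)2 1/1 satisfied
(0,3)1 0/1 not
(1,0)2 2/2 satisfied
(1,1)2 2/2 satisfied
(1,3)2 0/2 not
(2,0)2 2/2 satisfied
(2,2)2 1/2 satisfied
(2,3)1 0/3 not
(3,0)2 1/1 satisfied
(3,2)2 2/2 satisfied
(3,3)2 1/2 satisfied
Unsatisfied: (0,3), (1,3), (2,3) — 3 in total.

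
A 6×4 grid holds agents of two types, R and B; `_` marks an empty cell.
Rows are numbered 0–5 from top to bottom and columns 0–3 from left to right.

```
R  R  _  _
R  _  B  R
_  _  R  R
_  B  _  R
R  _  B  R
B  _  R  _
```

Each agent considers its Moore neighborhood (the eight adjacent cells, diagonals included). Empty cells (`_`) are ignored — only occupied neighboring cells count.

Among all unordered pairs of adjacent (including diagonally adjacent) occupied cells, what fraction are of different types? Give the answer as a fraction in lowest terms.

Scan each occupied cell's neighbors to the right and below (and the two forward diagonals) so each pair is counted once.
From row 0: 1 unlike of 4 pairs (running 1/4).
From row 1: 3 unlike of 5 pairs (running 4/9).
From row 2: 1 unlike of 4 pairs (running 5/13).
From row 3: 2 unlike of 4 pairs (running 7/17).
From row 4: 3 unlike of 4 pairs (running 10/21).
Total adjacent occupied pairs: 21; unlike-type pairs: 10.
10/21 is already in lowest terms.

10/21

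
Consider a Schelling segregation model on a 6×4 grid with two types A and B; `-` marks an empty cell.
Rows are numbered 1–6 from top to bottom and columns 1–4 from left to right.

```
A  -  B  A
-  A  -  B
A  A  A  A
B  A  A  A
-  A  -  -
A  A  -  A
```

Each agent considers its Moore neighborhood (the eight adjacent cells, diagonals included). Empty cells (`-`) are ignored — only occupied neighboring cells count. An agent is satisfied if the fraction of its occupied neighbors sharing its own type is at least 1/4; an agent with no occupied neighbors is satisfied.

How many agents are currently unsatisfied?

2

(1,1)A 1/1 ✓
(1,3)B 1/3 ✓
(1,4)A 0/2 ✗
(2,2)A 4/5 ✓
(2,4)B 1/4 ✓
(3,1)A 3/4 ✓
(3,2)A 5/6 ✓
(3,3)A 6/7 ✓
(3,4)A 3/4 ✓
(4,1)B 0/4 ✗
(4,2)A 5/6 ✓
(4,3)A 6/6 ✓
(4,4)A 3/3 ✓
(5,2)A 4/5 ✓
(6,1)A 2/2 ✓
(6,2)A 2/2 ✓
(6,4)A 0/0 ✓
Unsatisfied: (1,4), (4,1) — 2 in total.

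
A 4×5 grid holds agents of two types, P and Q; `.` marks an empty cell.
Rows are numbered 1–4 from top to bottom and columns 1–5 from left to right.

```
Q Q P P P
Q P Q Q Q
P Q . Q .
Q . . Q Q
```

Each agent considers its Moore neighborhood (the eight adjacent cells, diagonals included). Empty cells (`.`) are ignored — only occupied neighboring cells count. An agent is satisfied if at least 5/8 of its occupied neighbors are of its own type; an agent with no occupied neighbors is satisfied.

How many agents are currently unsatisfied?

(1,1)Q 2/3 ok
(1,2)Q 3/5 unhappy
(1,3)P 2/5 unhappy
(1,4)P 2/5 unhappy
(1,5)P 1/3 unhappy
(2,1)Q 3/5 unhappy
(2,2)P 2/7 unhappy
(2,3)Q 4/7 unhappy
(2,4)Q 3/6 unhappy
(2,5)Q 2/4 unhappy
(3,1)P 1/4 unhappy
(3,2)Q 3/5 unhappy
(3,4)Q 5/5 ok
(4,1)Q 1/2 unhappy
(4,4)Q 2/2 ok
(4,5)Q 2/2 ok
Unsatisfied: (1,2), (1,3), (1,4), (1,5), (2,1), (2,2), (2,3), (2,4), (2,5), (3,1), (3,2), (4,1) — 12 in total.

12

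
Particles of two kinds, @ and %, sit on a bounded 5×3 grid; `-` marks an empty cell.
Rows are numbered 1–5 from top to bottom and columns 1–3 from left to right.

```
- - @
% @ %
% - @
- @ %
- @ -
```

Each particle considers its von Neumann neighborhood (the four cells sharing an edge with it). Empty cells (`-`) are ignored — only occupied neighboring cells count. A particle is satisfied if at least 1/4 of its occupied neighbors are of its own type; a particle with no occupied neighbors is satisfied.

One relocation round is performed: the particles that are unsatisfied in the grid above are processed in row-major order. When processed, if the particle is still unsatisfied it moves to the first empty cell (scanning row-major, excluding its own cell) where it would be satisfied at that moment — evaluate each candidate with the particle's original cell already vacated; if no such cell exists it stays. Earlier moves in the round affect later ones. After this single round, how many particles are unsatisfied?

Initially unsatisfied (in order): (1,3), (2,2), (2,3), (3,3), (4,3).
  (1,3) → (1,2).
  (2,2): now satisfied by earlier moves; stays.
  (2,3) → (1,1).
  (3,3) → (1,3).
  (4,3) → (3,2).
Resulting grid:
% @ @
% @ -
% % -
- @ -
- @ -
All satisfied now.

0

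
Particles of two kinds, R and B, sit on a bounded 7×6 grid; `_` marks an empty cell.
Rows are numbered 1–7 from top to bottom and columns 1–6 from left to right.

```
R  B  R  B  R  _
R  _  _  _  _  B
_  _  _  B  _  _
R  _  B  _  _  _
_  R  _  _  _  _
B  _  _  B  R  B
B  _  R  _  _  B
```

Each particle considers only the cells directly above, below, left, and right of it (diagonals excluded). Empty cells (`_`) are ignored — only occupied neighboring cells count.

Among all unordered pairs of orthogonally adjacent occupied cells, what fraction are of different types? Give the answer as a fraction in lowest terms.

2/3

Scan each occupied cell's neighbors to the right and below so each pair is counted once.
Row 1: R(1,1)–B(1,2)≠ R(1,1)–R(2,1)= B(1,2)–R(1,3)≠ R(1,3)–B(1,4)≠ B(1,4)–R(1,5)≠  → 4/5 unlike.
Row 6: B(6,1)–B(7,1)= B(6,4)–R(6,5)≠ R(6,5)–B(6,6)≠ B(6,6)–B(7,6)=  → 2/4 unlike.
Total adjacent occupied pairs: 9; unlike-type pairs: 6.
6/9 reduces to 2/3.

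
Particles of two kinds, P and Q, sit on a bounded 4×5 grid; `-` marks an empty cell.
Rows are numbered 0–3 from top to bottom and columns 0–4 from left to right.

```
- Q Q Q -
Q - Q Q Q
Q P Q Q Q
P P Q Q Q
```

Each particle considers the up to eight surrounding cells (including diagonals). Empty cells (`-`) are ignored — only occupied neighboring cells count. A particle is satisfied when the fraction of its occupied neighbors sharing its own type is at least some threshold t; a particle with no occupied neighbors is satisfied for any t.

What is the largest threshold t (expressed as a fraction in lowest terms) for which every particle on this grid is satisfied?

Row 0: (0,1)Q 3/3 · (0,2)Q 4/4 · (0,3)Q 4/4
Row 1: (1,0)Q 2/3 · (1,2)Q 6/7 · (1,3)Q 7/7 · (1,4)Q 4/4
Row 2: (2,0)Q 1/4 · (2,1)P 2/7 · (2,2)Q 5/7 · (2,3)Q 8/8 · (2,4)Q 5/5
Row 3: (3,0)P 2/3 · (3,1)P 2/5 · (3,2)Q 3/5 · (3,3)Q 5/5 · (3,4)Q 3/3
The smallest same-type fraction is 1/4 at (2,0), which reduces to 1/4. Any threshold above that leaves this particle unsatisfied.

1/4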